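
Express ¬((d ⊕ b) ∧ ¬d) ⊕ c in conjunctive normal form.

(¬b ∨ d ∨ c) ∧ (d ∨ b ∨ ¬c) ∧ (¬d ∨ ¬c)

¬((d ⊕ b) ∧ ¬d) ⊕ c
= (¬((d ⊕ b) ∧ ¬d) ∨ c) ∧ ¬(¬((d ⊕ b) ∧ ¬d) ∧ c)   [expand ⊕]
= (¬((d ∨ b) ∧ ¬(d ∧ b) ∧ ¬d) ∨ c) ∧ ¬(¬((d ⊕ b) ∧ ¬d) ∧ c)   [expand ⊕]
= (¬((d ∨ b) ∧ ¬(d ∧ b) ∧ ¬d) ∨ c) ∧ ¬(¬((d ∨ b) ∧ ¬(d ∧ b) ∧ ¬d) ∧ c)   [expand ⊕]
= (¬(d ∨ b) ∨ ¬¬(d ∧ b) ∨ ¬¬d ∨ c) ∧ ¬(¬((d ∨ b) ∧ ¬(d ∧ b) ∧ ¬d) ∧ c)   [De Morgan]
= ((¬d ∧ ¬b) ∨ ¬¬(d ∧ b) ∨ ¬¬d ∨ c) ∧ ¬(¬((d ∨ b) ∧ ¬(d ∧ b) ∧ ¬d) ∧ c)   [De Morgan]
= ((¬d ∧ ¬b) ∨ (d ∧ b) ∨ ¬¬d ∨ c) ∧ ¬(¬((d ∨ b) ∧ ¬(d ∧ b) ∧ ¬d) ∧ c)   [double negation]
= ((¬d ∧ ¬b) ∨ (d ∧ b) ∨ d ∨ c) ∧ ¬(¬((d ∨ b) ∧ ¬(d ∧ b) ∧ ¬d) ∧ c)   [double negation]
= ((¬d ∧ ¬b) ∨ (d ∧ b) ∨ d ∨ c) ∧ (¬¬((d ∨ b) ∧ ¬(d ∧ b) ∧ ¬d) ∨ ¬c)   [De Morgan]
= ((¬d ∧ ¬b) ∨ (d ∧ b) ∨ d ∨ c) ∧ (((d ∨ b) ∧ ¬(d ∧ b) ∧ ¬d) ∨ ¬c)   [double negation]
= ((¬d ∧ ¬b) ∨ (d ∧ b) ∨ d ∨ c) ∧ (((d ∨ b) ∧ (¬d ∨ ¬b) ∧ ¬d) ∨ ¬c)   [De Morgan]
= (¬d ∨ d ∨ d ∨ c) ∧ (¬d ∨ b ∨ d ∨ c) ∧ (¬b ∨ d ∨ d ∨ c) ∧ (¬b ∨ b ∨ d ∨ c) ∧ (d ∨ b ∨ ¬c) ∧ (¬d ∨ ¬b ∨ ¬c) ∧ (¬d ∨ ¬c)   [distribute ∨ over ∧]
= (¬b ∨ d ∨ c) ∧ (d ∨ b ∨ ¬c) ∧ (¬d ∨ ¬c)   [simplify]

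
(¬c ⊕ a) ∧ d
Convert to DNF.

(¬c ∧ ¬a ∧ d) ∨ (c ∧ a ∧ d)

(¬c ⊕ a) ∧ d
⇔ ((¬c ∧ ¬a) ∨ (¬¬c ∧ a)) ∧ d   [expand ⊕]
⇔ ((¬c ∧ ¬a) ∨ (c ∧ a)) ∧ d   [double negation]
⇔ (¬c ∧ ¬a ∧ d) ∨ (c ∧ a ∧ d)   [distribute ∧ over ∨]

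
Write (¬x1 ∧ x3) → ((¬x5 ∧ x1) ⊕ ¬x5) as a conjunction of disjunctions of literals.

(¬x1 ∧ x3) → ((¬x5 ∧ x1) ⊕ ¬x5)
= ¬(¬x1 ∧ x3) ∨ ((¬x5 ∧ x1) ⊕ ¬x5)   — eliminate →
= ¬(¬x1 ∧ x3) ∨ (((¬x5 ∧ x1) ∨ ¬x5) ∧ ¬(¬x5 ∧ x1 ∧ ¬x5))   — expand ⊕
= ¬¬x1 ∨ ¬x3 ∨ (((¬x5 ∧ x1) ∨ ¬x5) ∧ ¬(¬x5 ∧ x1 ∧ ¬x5))   — De Morgan
= x1 ∨ ¬x3 ∨ (((¬x5 ∧ x1) ∨ ¬x5) ∧ ¬(¬x5 ∧ x1 ∧ ¬x5))   — double negation
= x1 ∨ ¬x3 ∨ (((¬x5 ∧ x1) ∨ ¬x5) ∧ (¬¬x5 ∨ ¬x1 ∨ ¬¬x5))   — De Morgan
= x1 ∨ ¬x3 ∨ (((¬x5 ∧ x1) ∨ ¬x5) ∧ (x5 ∨ ¬x1 ∨ ¬¬x5))   — double negation
= x1 ∨ ¬x3 ∨ (((¬x5 ∧ x1) ∨ ¬x5) ∧ (x5 ∨ ¬x1 ∨ x5))   — double negation
= (x1 ∨ ¬x3 ∨ ¬x5 ∨ ¬x5) ∧ (x1 ∨ ¬x3 ∨ x1 ∨ ¬x5) ∧ (x1 ∨ ¬x3 ∨ x5 ∨ ¬x1 ∨ x5)   — distribute ∨ over ∧
= x1 ∨ ¬x3 ∨ ¬x5   — simplify

x1 ∨ ¬x3 ∨ ¬x5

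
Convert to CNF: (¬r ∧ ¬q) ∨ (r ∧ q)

(¬r ∨ q) ∧ (¬q ∨ r)

(¬r ∧ ¬q) ∨ (r ∧ q)
= (¬r ∨ r) ∧ (¬r ∨ q) ∧ (¬q ∨ r) ∧ (¬q ∨ q)   [distribute ∨ over ∧]
= (¬r ∨ q) ∧ (¬q ∨ r)   [simplify]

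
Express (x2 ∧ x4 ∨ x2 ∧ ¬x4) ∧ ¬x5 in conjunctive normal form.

x2 ∧ ¬x5

(x2 ∧ x4 ∨ x2 ∧ ¬x4) ∧ ¬x5
≡ (x2 ∨ x2) ∧ (x2 ∨ ¬x4) ∧ (x4 ∨ x2) ∧ (x4 ∨ ¬x4) ∧ ¬x5   [distribute ∨ over ∧]
≡ x2 ∧ ¬x5   [simplify]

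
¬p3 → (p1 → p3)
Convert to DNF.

p3 ∨ ¬p1

¬p3 → (p1 → p3)
≡ ¬¬p3 ∨ (p1 → p3)
≡ ¬¬p3 ∨ ¬p1 ∨ p3
≡ p3 ∨ ¬p1 ∨ p3
≡ p3 ∨ ¬p1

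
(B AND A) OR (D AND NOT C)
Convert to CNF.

(B AND A) OR (D AND NOT C)
= (B OR D) AND (B OR NOT C) AND (A OR D) AND (A OR NOT C)   [distribute OR over AND]

(B OR D) AND (B OR NOT C) AND (A OR D) AND (A OR NOT C)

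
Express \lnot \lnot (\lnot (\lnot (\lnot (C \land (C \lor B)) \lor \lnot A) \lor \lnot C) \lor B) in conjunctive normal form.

\lnot \lnot (\lnot (\lnot (\lnot (C \land (C \lor B)) \lor \lnot A) \lor \lnot C) \lor B)
⇔ \lnot (\lnot (\lnot (C \land (C \lor B)) \lor \lnot A) \lor \lnot C) \lor B   (double negation)
⇔ (\lnot \lnot (\lnot (C \land (C \lor B)) \lor \lnot A) \land \lnot \lnot C) \lor B   (De Morgan)
⇔ ((\lnot (C \land (C \lor B)) \lor \lnot A) \land \lnot \lnot C) \lor B   (double negation)
⇔ ((\lnot C \lor \lnot (C \lor B) \lor \lnot A) \land \lnot \lnot C) \lor B   (De Morgan)
⇔ ((\lnot C \lor (\lnot C \land \lnot B) \lor \lnot A) \land \lnot \lnot C) \lor B   (De Morgan)
⇔ ((\lnot C \lor (\lnot C \land \lnot B) \lor \lnot A) \land C) \lor B   (double negation)
⇔ (\lnot C \lor \lnot C \lor \lnot A \lor B) \land (\lnot C \lor \lnot B \lor \lnot A \lor B) \land (C \lor B)   (distribute \lor over \land)
⇔ (\lnot C \lor \lnot A \lor B) \land (C \lor B)   (simplify)

(\lnot C \lor \lnot A \lor B) \land (C \lor B)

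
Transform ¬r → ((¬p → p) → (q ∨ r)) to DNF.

¬r → ((¬p → p) → (q ∨ r))
⇔ ¬¬r ∨ ((¬p → p) → (q ∨ r))   [eliminate →]
⇔ ¬¬r ∨ ¬(¬p → p) ∨ q ∨ r   [eliminate →]
⇔ ¬¬r ∨ ¬(¬¬p ∨ p) ∨ q ∨ r   [eliminate →]
⇔ r ∨ ¬(¬¬p ∨ p) ∨ q ∨ r   [double negation]
⇔ r ∨ (¬¬¬p ∧ ¬p) ∨ q ∨ r   [De Morgan]
⇔ r ∨ (¬p ∧ ¬p) ∨ q ∨ r   [double negation]
⇔ r ∨ ¬p ∨ q   [simplify]

r ∨ ¬p ∨ q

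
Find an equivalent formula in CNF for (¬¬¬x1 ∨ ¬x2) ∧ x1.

(¬x1 ∨ ¬x2) ∧ x1

(¬¬¬x1 ∨ ¬x2) ∧ x1
≡ (¬x1 ∨ ¬x2) ∧ x1   (double negation)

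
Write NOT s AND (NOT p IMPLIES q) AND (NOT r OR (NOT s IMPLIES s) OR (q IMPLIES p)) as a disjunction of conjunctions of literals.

NOT s AND (NOT p IMPLIES q) AND (NOT r OR (NOT s IMPLIES s) OR (q IMPLIES p))
⇔ NOT s AND (NOT NOT p OR q) AND (NOT r OR (NOT s IMPLIES s) OR (q IMPLIES p))   (eliminate IMPLIES)
⇔ NOT s AND (NOT NOT p OR q) AND (NOT r OR NOT NOT s OR s OR (q IMPLIES p))   (eliminate IMPLIES)
⇔ NOT s AND (NOT NOT p OR q) AND (NOT r OR NOT NOT s OR s OR NOT q OR p)   (eliminate IMPLIES)
⇔ NOT s AND (p OR q) AND (NOT r OR NOT NOT s OR s OR NOT q OR p)   (double negation)
⇔ NOT s AND (p OR q) AND (NOT r OR s OR s OR NOT q OR p)   (double negation)
⇔ (NOT s AND p AND NOT r) OR (NOT s AND p AND s) OR (NOT s AND p AND s) OR (NOT s AND p AND NOT q) OR (NOT s AND p AND p) OR (NOT s AND q AND NOT r) OR (NOT s AND q AND s) OR (NOT s AND q AND s) OR (NOT s AND q AND NOT q) OR (NOT s AND q AND p)   (distribute AND over OR)
⇔ (NOT s AND p) OR (NOT s AND q AND NOT r)   (simplify)

(NOT s AND p) OR (NOT s AND q AND NOT r)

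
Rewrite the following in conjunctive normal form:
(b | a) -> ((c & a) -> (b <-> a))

(b | a) -> ((c & a) -> (b <-> a))
⇔ ~(b | a) | ((c & a) -> (b <-> a))   [eliminate ->]
⇔ ~(b | a) | ~(c & a) | (b <-> a)   [eliminate ->]
⇔ ~(b | a) | ~(c & a) | ((b -> a) & (a -> b))   [eliminate <->]
⇔ ~(b | a) | ~(c & a) | ((~b | a) & (a -> b))   [eliminate ->]
⇔ ~(b | a) | ~(c & a) | ((~b | a) & (~a | b))   [eliminate ->]
⇔ (~b & ~a) | ~(c & a) | ((~b | a) & (~a | b))   [De Morgan]
⇔ (~b & ~a) | ~c | ~a | ((~b | a) & (~a | b))   [De Morgan]
⇔ (~b | ~c | ~a | ~b | a) & (~b | ~c | ~a | ~a | b) & (~a | ~c | ~a | ~b | a) & (~a | ~c | ~a | ~a | b)   [distribute | over &]
⇔ ~a | ~c | b   [simplify]

~a | ~c | b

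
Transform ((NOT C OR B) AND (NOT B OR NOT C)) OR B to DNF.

NOT C OR B

((NOT C OR B) AND (NOT B OR NOT C)) OR B
⇔ (NOT C AND NOT B) OR (NOT C AND NOT C) OR (B AND NOT B) OR (B AND NOT C) OR B   [distribute AND over OR]
⇔ NOT C OR B   [simplify]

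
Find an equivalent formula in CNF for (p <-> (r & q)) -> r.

p | r

(p <-> (r & q)) -> r
⇔ ~(p <-> (r & q)) | r   — eliminate ->
⇔ ~((p -> (r & q)) & ((r & q) -> p)) | r   — eliminate <->
⇔ ~((~p | (r & q)) & ((r & q) -> p)) | r   — eliminate ->
⇔ ~((~p | (r & q)) & (~(r & q) | p)) | r   — eliminate ->
⇔ ~(~p | (r & q)) | ~(~(r & q) | p) | r   — De Morgan
⇔ (~~p & ~(r & q)) | ~(~(r & q) | p) | r   — De Morgan
⇔ (p & ~(r & q)) | ~(~(r & q) | p) | r   — double negation
⇔ (p & (~r | ~q)) | ~(~(r & q) | p) | r   — De Morgan
⇔ (p & (~r | ~q)) | (~~(r & q) & ~p) | r   — De Morgan
⇔ (p & (~r | ~q)) | (r & q & ~p) | r   — double negation
⇔ (p | r | r) & (p | q | r) & (p | ~p | r) & (~r | ~q | r | r) & (~r | ~q | q | r) & (~r | ~q | ~p | r)   — distribute | over &
⇔ p | r   — simplify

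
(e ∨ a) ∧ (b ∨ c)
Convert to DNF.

(e ∨ a) ∧ (b ∨ c)
≡ (e ∧ b) ∨ (e ∧ c) ∨ (a ∧ b) ∨ (a ∧ c)   [distribute ∧ over ∨]

(e ∧ b) ∨ (e ∧ c) ∨ (a ∧ b) ∨ (a ∧ c)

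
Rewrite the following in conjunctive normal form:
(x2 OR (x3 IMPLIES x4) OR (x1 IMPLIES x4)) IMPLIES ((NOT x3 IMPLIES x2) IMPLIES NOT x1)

(NOT x2 OR NOT x1) AND (NOT x4 OR NOT x3 OR NOT x1)

(x2 OR (x3 IMPLIES x4) OR (x1 IMPLIES x4)) IMPLIES ((NOT x3 IMPLIES x2) IMPLIES NOT x1)
≡ NOT (x2 OR (x3 IMPLIES x4) OR (x1 IMPLIES x4)) OR ((NOT x3 IMPLIES x2) IMPLIES NOT x1)   — eliminate IMPLIES
≡ NOT (x2 OR NOT x3 OR x4 OR (x1 IMPLIES x4)) OR ((NOT x3 IMPLIES x2) IMPLIES NOT x1)   — eliminate IMPLIES
≡ NOT (x2 OR NOT x3 OR x4 OR NOT x1 OR x4) OR ((NOT x3 IMPLIES x2) IMPLIES NOT x1)   — eliminate IMPLIES
≡ NOT (x2 OR NOT x3 OR x4 OR NOT x1 OR x4) OR NOT (NOT x3 IMPLIES x2) OR NOT x1   — eliminate IMPLIES
≡ NOT (x2 OR NOT x3 OR x4 OR NOT x1 OR x4) OR NOT (NOT NOT x3 OR x2) OR NOT x1   — eliminate IMPLIES
≡ (NOT x2 AND NOT NOT x3 AND NOT x4 AND NOT NOT x1 AND NOT x4) OR NOT (NOT NOT x3 OR x2) OR NOT x1   — De Morgan
≡ (NOT x2 AND x3 AND NOT x4 AND NOT NOT x1 AND NOT x4) OR NOT (NOT NOT x3 OR x2) OR NOT x1   — double negation
≡ (NOT x2 AND x3 AND NOT x4 AND x1 AND NOT x4) OR NOT (NOT NOT x3 OR x2) OR NOT x1   — double negation
≡ (NOT x2 AND x3 AND NOT x4 AND x1 AND NOT x4) OR (NOT NOT NOT x3 AND NOT x2) OR NOT x1   — De Morgan
≡ (NOT x2 AND x3 AND NOT x4 AND x1 AND NOT x4) OR (NOT x3 AND NOT x2) OR NOT x1   — double negation
≡ (NOT x2 OR NOT x3 OR NOT x1) AND (NOT x2 OR NOT x2 OR NOT x1) AND (x3 OR NOT x3 OR NOT x1) AND (x3 OR NOT x2 OR NOT x1) AND (NOT x4 OR NOT x3 OR NOT x1) AND (NOT x4 OR NOT x2 OR NOT x1) AND (x1 OR NOT x3 OR NOT x1) AND (x1 OR NOT x2 OR NOT x1) AND (NOT x4 OR NOT x3 OR NOT x1) AND (NOT x4 OR NOT x2 OR NOT x1)   — distribute OR over AND
≡ (NOT x2 OR NOT x1) AND (NOT x4 OR NOT x3 OR NOT x1)   — simplify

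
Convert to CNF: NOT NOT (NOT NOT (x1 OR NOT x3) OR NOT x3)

x1 OR NOT x3

NOT NOT (NOT NOT (x1 OR NOT x3) OR NOT x3)
= NOT NOT (x1 OR NOT x3) OR NOT x3   [double negation]
= x1 OR NOT x3 OR NOT x3   [double negation]
= x1 OR NOT x3   [simplify]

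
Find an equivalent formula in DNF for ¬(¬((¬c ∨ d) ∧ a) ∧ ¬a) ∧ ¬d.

¬(¬((¬c ∨ d) ∧ a) ∧ ¬a) ∧ ¬d
≡ (¬¬((¬c ∨ d) ∧ a) ∨ ¬¬a) ∧ ¬d   (De Morgan)
≡ ((¬c ∨ d) ∧ a ∨ ¬¬a) ∧ ¬d   (double negation)
≡ ((¬c ∨ d) ∧ a ∨ a) ∧ ¬d   (double negation)
≡ ¬c ∧ a ∧ ¬d ∨ d ∧ a ∧ ¬d ∨ a ∧ ¬d   (distribute ∧ over ∨)
≡ a ∧ ¬d   (simplify)

a ∧ ¬d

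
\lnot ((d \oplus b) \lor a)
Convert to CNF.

(\lnot d \lor b) \land (\lnot b \lor d) \land \lnot a

\lnot ((d \oplus b) \lor a)
≡ \lnot (((d \lor b) \land \lnot (d \land b)) \lor a)   — expand \oplus
≡ \lnot ((d \lor b) \land \lnot (d \land b)) \land \lnot a   — De Morgan
≡ (\lnot (d \lor b) \lor \lnot \lnot (d \land b)) \land \lnot a   — De Morgan
≡ ((\lnot d \land \lnot b) \lor \lnot \lnot (d \land b)) \land \lnot a   — De Morgan
≡ ((\lnot d \land \lnot b) \lor (d \land b)) \land \lnot a   — double negation
≡ (\lnot d \lor d) \land (\lnot d \lor b) \land (\lnot b \lor d) \land (\lnot b \lor b) \land \lnot a   — distribute \lor over \land
≡ (\lnot d \lor b) \land (\lnot b \lor d) \land \lnot a   — simplify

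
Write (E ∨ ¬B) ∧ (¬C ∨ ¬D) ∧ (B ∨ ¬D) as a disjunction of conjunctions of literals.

(E ∨ ¬B) ∧ (¬C ∨ ¬D) ∧ (B ∨ ¬D)
≡ (E ∧ ¬C ∧ B) ∨ (E ∧ ¬C ∧ ¬D) ∨ (E ∧ ¬D ∧ B) ∨ (E ∧ ¬D ∧ ¬D) ∨ (¬B ∧ ¬C ∧ B) ∨ (¬B ∧ ¬C ∧ ¬D) ∨ (¬B ∧ ¬D ∧ B) ∨ (¬B ∧ ¬D ∧ ¬D)   (distribute ∧ over ∨)
≡ (E ∧ ¬C ∧ B) ∨ (E ∧ ¬D) ∨ (¬B ∧ ¬D)   (simplify)

(E ∧ ¬C ∧ B) ∨ (E ∧ ¬D) ∨ (¬B ∧ ¬D)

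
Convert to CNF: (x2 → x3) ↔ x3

(x2 → x3) ↔ x3
≡ ((x2 → x3) → x3) ∧ (x3 → (x2 → x3))   [eliminate ↔]
≡ (¬(x2 → x3) ∨ x3) ∧ (x3 → (x2 → x3))   [eliminate →]
≡ (¬(¬x2 ∨ x3) ∨ x3) ∧ (x3 → (x2 → x3))   [eliminate →]
≡ (¬(¬x2 ∨ x3) ∨ x3) ∧ (¬x3 ∨ (x2 → x3))   [eliminate →]
≡ (¬(¬x2 ∨ x3) ∨ x3) ∧ (¬x3 ∨ ¬x2 ∨ x3)   [eliminate →]
≡ ((¬¬x2 ∧ ¬x3) ∨ x3) ∧ (¬x3 ∨ ¬x2 ∨ x3)   [De Morgan]
≡ ((x2 ∧ ¬x3) ∨ x3) ∧ (¬x3 ∨ ¬x2 ∨ x3)   [double negation]
≡ (x2 ∨ x3) ∧ (¬x3 ∨ x3) ∧ (¬x3 ∨ ¬x2 ∨ x3)   [distribute ∨ over ∧]
≡ x2 ∨ x3   [simplify]

x2 ∨ x3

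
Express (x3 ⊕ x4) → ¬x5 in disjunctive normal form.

(x3 ⊕ x4) → ¬x5
≡ ¬(x3 ⊕ x4) ∨ ¬x5   [eliminate →]
≡ ¬((x3 ∧ ¬x4) ∨ (¬x3 ∧ x4)) ∨ ¬x5   [expand ⊕]
≡ (¬(x3 ∧ ¬x4) ∧ ¬(¬x3 ∧ x4)) ∨ ¬x5   [De Morgan]
≡ ((¬x3 ∨ ¬¬x4) ∧ ¬(¬x3 ∧ x4)) ∨ ¬x5   [De Morgan]
≡ ((¬x3 ∨ x4) ∧ ¬(¬x3 ∧ x4)) ∨ ¬x5   [double negation]
≡ ((¬x3 ∨ x4) ∧ (¬¬x3 ∨ ¬x4)) ∨ ¬x5   [De Morgan]
≡ ((¬x3 ∨ x4) ∧ (x3 ∨ ¬x4)) ∨ ¬x5   [double negation]
≡ (¬x3 ∧ x3) ∨ (¬x3 ∧ ¬x4) ∨ (x4 ∧ x3) ∨ (x4 ∧ ¬x4) ∨ ¬x5   [distribute ∧ over ∨]
≡ (¬x3 ∧ ¬x4) ∨ (x4 ∧ x3) ∨ ¬x5   [simplify]

(¬x3 ∧ ¬x4) ∨ (x4 ∧ x3) ∨ ¬x5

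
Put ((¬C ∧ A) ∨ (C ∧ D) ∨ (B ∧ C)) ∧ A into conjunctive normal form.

(¬C ∨ D ∨ B) ∧ A

((¬C ∧ A) ∨ (C ∧ D) ∨ (B ∧ C)) ∧ A
≡ (¬C ∨ C ∨ B) ∧ (¬C ∨ C ∨ C) ∧ (¬C ∨ D ∨ B) ∧ (¬C ∨ D ∨ C) ∧ (A ∨ C ∨ B) ∧ (A ∨ C ∨ C) ∧ (A ∨ D ∨ B) ∧ (A ∨ D ∨ C) ∧ A   (distribute ∨ over ∧)
≡ (¬C ∨ D ∨ B) ∧ A   (simplify)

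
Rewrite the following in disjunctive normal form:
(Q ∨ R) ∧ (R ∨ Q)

(Q ∨ R) ∧ (R ∨ Q)
≡ (Q ∧ R) ∨ (Q ∧ Q) ∨ (R ∧ R) ∨ (R ∧ Q)   (distribute ∧ over ∨)
≡ Q ∨ R   (simplify)

Q ∨ R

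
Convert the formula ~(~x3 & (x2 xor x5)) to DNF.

~(~x3 & (x2 xor x5))
⇔ ~(~x3 & ((x2 & ~x5) | (~x2 & x5)))   [expand xor]
⇔ ~~x3 | ~((x2 & ~x5) | (~x2 & x5))   [De Morgan]
⇔ x3 | ~((x2 & ~x5) | (~x2 & x5))   [double negation]
⇔ x3 | (~(x2 & ~x5) & ~(~x2 & x5))   [De Morgan]
⇔ x3 | ((~x2 | ~~x5) & ~(~x2 & x5))   [De Morgan]
⇔ x3 | ((~x2 | x5) & ~(~x2 & x5))   [double negation]
⇔ x3 | ((~x2 | x5) & (~~x2 | ~x5))   [De Morgan]
⇔ x3 | ((~x2 | x5) & (x2 | ~x5))   [double negation]
⇔ x3 | (~x2 & x2) | (~x2 & ~x5) | (x5 & x2) | (x5 & ~x5)   [distribute & over |]
⇔ x3 | (~x2 & ~x5) | (x5 & x2)   [simplify]

x3 | (~x2 & ~x5) | (x5 & x2)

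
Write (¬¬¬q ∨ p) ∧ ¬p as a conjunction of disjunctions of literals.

(¬¬¬q ∨ p) ∧ ¬p
≡ (¬q ∨ p) ∧ ¬p   [double negation]

(¬q ∨ p) ∧ ¬p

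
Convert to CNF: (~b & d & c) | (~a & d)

(~b | ~a) & d & (c | ~a)

(~b & d & c) | (~a & d)
⇔ (~b | ~a) & (~b | d) & (d | ~a) & (d | d) & (c | ~a) & (c | d)   (distribute | over &)
⇔ (~b | ~a) & d & (c | ~a)   (simplify)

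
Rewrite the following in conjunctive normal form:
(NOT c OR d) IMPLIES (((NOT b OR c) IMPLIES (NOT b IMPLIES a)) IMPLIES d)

(NOT c OR d) IMPLIES (((NOT b OR c) IMPLIES (NOT b IMPLIES a)) IMPLIES d)
≡ NOT (NOT c OR d) OR (((NOT b OR c) IMPLIES (NOT b IMPLIES a)) IMPLIES d)   [eliminate IMPLIES]
≡ NOT (NOT c OR d) OR NOT ((NOT b OR c) IMPLIES (NOT b IMPLIES a)) OR d   [eliminate IMPLIES]
≡ NOT (NOT c OR d) OR NOT (NOT (NOT b OR c) OR (NOT b IMPLIES a)) OR d   [eliminate IMPLIES]
≡ NOT (NOT c OR d) OR NOT (NOT (NOT b OR c) OR NOT NOT b OR a) OR d   [eliminate IMPLIES]
≡ (NOT NOT c AND NOT d) OR NOT (NOT (NOT b OR c) OR NOT NOT b OR a) OR d   [De Morgan]
≡ (c AND NOT d) OR NOT (NOT (NOT b OR c) OR NOT NOT b OR a) OR d   [double negation]
≡ (c AND NOT d) OR (NOT NOT (NOT b OR c) AND NOT NOT NOT b AND NOT a) OR d   [De Morgan]
≡ (c AND NOT d) OR ((NOT b OR c) AND NOT NOT NOT b AND NOT a) OR d   [double negation]
≡ (c AND NOT d) OR ((NOT b OR c) AND NOT b AND NOT a) OR d   [double negation]
≡ (c OR NOT b OR c OR d) AND (c OR NOT b OR d) AND (c OR NOT a OR d) AND (NOT d OR NOT b OR c OR d) AND (NOT d OR NOT b OR d) AND (NOT d OR NOT a OR d)   [distribute OR over AND]
≡ (c OR NOT b OR d) AND (c OR NOT a OR d)   [simplify]

(c OR NOT b OR d) AND (c OR NOT a OR d)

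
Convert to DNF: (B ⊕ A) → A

(¬B ∧ ¬A) ∨ A

(B ⊕ A) → A
≡ ¬(B ⊕ A) ∨ A   [eliminate →]
≡ ¬((B ∧ ¬A) ∨ (¬B ∧ A)) ∨ A   [expand ⊕]
≡ (¬(B ∧ ¬A) ∧ ¬(¬B ∧ A)) ∨ A   [De Morgan]
≡ ((¬B ∨ ¬¬A) ∧ ¬(¬B ∧ A)) ∨ A   [De Morgan]
≡ ((¬B ∨ A) ∧ ¬(¬B ∧ A)) ∨ A   [double negation]
≡ ((¬B ∨ A) ∧ (¬¬B ∨ ¬A)) ∨ A   [De Morgan]
≡ ((¬B ∨ A) ∧ (B ∨ ¬A)) ∨ A   [double negation]
≡ (¬B ∧ B) ∨ (¬B ∧ ¬A) ∨ (A ∧ B) ∨ (A ∧ ¬A) ∨ A   [distribute ∧ over ∨]
≡ (¬B ∧ ¬A) ∨ A   [simplify]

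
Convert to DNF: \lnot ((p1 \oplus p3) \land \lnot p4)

\lnot ((p1 \oplus p3) \land \lnot p4)
⇔ \lnot (((p1 \land \lnot p3) \lor (\lnot p1 \land p3)) \land \lnot p4)   [expand \oplus]
⇔ \lnot ((p1 \land \lnot p3) \lor (\lnot p1 \land p3)) \lor \lnot \lnot p4   [De Morgan]
⇔ (\lnot (p1 \land \lnot p3) \land \lnot (\lnot p1 \land p3)) \lor \lnot \lnot p4   [De Morgan]
⇔ ((\lnot p1 \lor \lnot \lnot p3) \land \lnot (\lnot p1 \land p3)) \lor \lnot \lnot p4   [De Morgan]
⇔ ((\lnot p1 \lor p3) \land \lnot (\lnot p1 \land p3)) \lor \lnot \lnot p4   [double negation]
⇔ ((\lnot p1 \lor p3) \land (\lnot \lnot p1 \lor \lnot p3)) \lor \lnot \lnot p4   [De Morgan]
⇔ ((\lnot p1 \lor p3) \land (p1 \lor \lnot p3)) \lor \lnot \lnot p4   [double negation]
⇔ ((\lnot p1 \lor p3) \land (p1 \lor \lnot p3)) \lor p4   [double negation]
⇔ (\lnot p1 \land p1) \lor (\lnot p1 \land \lnot p3) \lor (p3 \land p1) \lor (p3 \land \lnot p3) \lor p4   [distribute \land over \lor]
⇔ (\lnot p1 \land \lnot p3) \lor (p3 \land p1) \lor p4   [simplify]

(\lnot p1 \land \lnot p3) \lor (p3 \land p1) \lor p4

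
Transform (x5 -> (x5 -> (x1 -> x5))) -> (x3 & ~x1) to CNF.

(x5 | x3) & (x5 | ~x1) & (x1 | x3) & (~x5 | x3) & (~x5 | ~x1)

(x5 -> (x5 -> (x1 -> x5))) -> (x3 & ~x1)
= ~(x5 -> (x5 -> (x1 -> x5))) | (x3 & ~x1)
= ~(~x5 | (x5 -> (x1 -> x5))) | (x3 & ~x1)
= ~(~x5 | ~x5 | (x1 -> x5)) | (x3 & ~x1)
= ~(~x5 | ~x5 | ~x1 | x5) | (x3 & ~x1)
= (~~x5 & ~~x5 & ~~x1 & ~x5) | (x3 & ~x1)
= (x5 & ~~x5 & ~~x1 & ~x5) | (x3 & ~x1)
= (x5 & x5 & ~~x1 & ~x5) | (x3 & ~x1)
= (x5 & x5 & x1 & ~x5) | (x3 & ~x1)
= (x5 | x3) & (x5 | ~x1) & (x5 | x3) & (x5 | ~x1) & (x1 | x3) & (x1 | ~x1) & (~x5 | x3) & (~x5 | ~x1)
= (x5 | x3) & (x5 | ~x1) & (x1 | x3) & (~x5 | x3) & (~x5 | ~x1)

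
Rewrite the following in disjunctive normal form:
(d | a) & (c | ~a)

(d | a) & (c | ~a)
≡ (d & c) | (d & ~a) | (a & c) | (a & ~a)   — distribute & over |
≡ (d & c) | (d & ~a) | (a & c)   — simplify

(d & c) | (d & ~a) | (a & c)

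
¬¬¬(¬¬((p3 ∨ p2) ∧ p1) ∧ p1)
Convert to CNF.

¬¬¬(¬¬((p3 ∨ p2) ∧ p1) ∧ p1)
= ¬(¬¬((p3 ∨ p2) ∧ p1) ∧ p1)   [double negation]
= ¬¬¬((p3 ∨ p2) ∧ p1) ∨ ¬p1   [De Morgan]
= ¬((p3 ∨ p2) ∧ p1) ∨ ¬p1   [double negation]
= ¬(p3 ∨ p2) ∨ ¬p1 ∨ ¬p1   [De Morgan]
= (¬p3 ∧ ¬p2) ∨ ¬p1 ∨ ¬p1   [De Morgan]
= (¬p3 ∨ ¬p1 ∨ ¬p1) ∧ (¬p2 ∨ ¬p1 ∨ ¬p1)   [distribute ∨ over ∧]
= (¬p3 ∨ ¬p1) ∧ (¬p2 ∨ ¬p1)   [simplify]

(¬p3 ∨ ¬p1) ∧ (¬p2 ∨ ¬p1)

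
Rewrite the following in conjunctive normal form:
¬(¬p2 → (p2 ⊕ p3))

¬(¬p2 → (p2 ⊕ p3))
= ¬(¬¬p2 ∨ (p2 ⊕ p3))   [eliminate →]
= ¬(¬¬p2 ∨ ((p2 ∨ p3) ∧ ¬(p2 ∧ p3)))   [expand ⊕]
= ¬¬¬p2 ∧ ¬((p2 ∨ p3) ∧ ¬(p2 ∧ p3))   [De Morgan]
= ¬p2 ∧ ¬((p2 ∨ p3) ∧ ¬(p2 ∧ p3))   [double negation]
= ¬p2 ∧ (¬(p2 ∨ p3) ∨ ¬¬(p2 ∧ p3))   [De Morgan]
= ¬p2 ∧ ((¬p2 ∧ ¬p3) ∨ ¬¬(p2 ∧ p3))   [De Morgan]
= ¬p2 ∧ ((¬p2 ∧ ¬p3) ∨ (p2 ∧ p3))   [double negation]
= ¬p2 ∧ (¬p2 ∨ p2) ∧ (¬p2 ∨ p3) ∧ (¬p3 ∨ p2) ∧ (¬p3 ∨ p3)   [distribute ∨ over ∧]
= ¬p2 ∧ (¬p3 ∨ p2)   [simplify]

¬p2 ∧ (¬p3 ∨ p2)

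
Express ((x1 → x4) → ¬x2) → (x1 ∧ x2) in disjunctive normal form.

(¬x1 ∧ x2) ∨ (x4 ∧ x2) ∨ (x1 ∧ x2)

((x1 → x4) → ¬x2) → (x1 ∧ x2)
⇔ ¬((x1 → x4) → ¬x2) ∨ (x1 ∧ x2)
⇔ ¬(¬(x1 → x4) ∨ ¬x2) ∨ (x1 ∧ x2)
⇔ ¬(¬(¬x1 ∨ x4) ∨ ¬x2) ∨ (x1 ∧ x2)
⇔ (¬¬(¬x1 ∨ x4) ∧ ¬¬x2) ∨ (x1 ∧ x2)
⇔ ((¬x1 ∨ x4) ∧ ¬¬x2) ∨ (x1 ∧ x2)
⇔ ((¬x1 ∨ x4) ∧ x2) ∨ (x1 ∧ x2)
⇔ (¬x1 ∧ x2) ∨ (x4 ∧ x2) ∨ (x1 ∧ x2)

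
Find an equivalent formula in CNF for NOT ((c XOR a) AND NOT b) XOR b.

(NOT c OR a OR b) AND (NOT a OR c OR b) AND NOT b

NOT ((c XOR a) AND NOT b) XOR b
⇔ (NOT ((c XOR a) AND NOT b) OR b) AND NOT (NOT ((c XOR a) AND NOT b) AND b)
⇔ (NOT ((c OR a) AND NOT (c AND a) AND NOT b) OR b) AND NOT (NOT ((c XOR a) AND NOT b) AND b)
⇔ (NOT ((c OR a) AND NOT (c AND a) AND NOT b) OR b) AND NOT (NOT ((c OR a) AND NOT (c AND a) AND NOT b) AND b)
⇔ (NOT (c OR a) OR NOT NOT (c AND a) OR NOT NOT b OR b) AND NOT (NOT ((c OR a) AND NOT (c AND a) AND NOT b) AND b)
⇔ ((NOT c AND NOT a) OR NOT NOT (c AND a) OR NOT NOT b OR b) AND NOT (NOT ((c OR a) AND NOT (c AND a) AND NOT b) AND b)
⇔ ((NOT c AND NOT a) OR (c AND a) OR NOT NOT b OR b) AND NOT (NOT ((c OR a) AND NOT (c AND a) AND NOT b) AND b)
⇔ ((NOT c AND NOT a) OR (c AND a) OR b OR b) AND NOT (NOT ((c OR a) AND NOT (c AND a) AND NOT b) AND b)
⇔ ((NOT c AND NOT a) OR (c AND a) OR b OR b) AND (NOT NOT ((c OR a) AND NOT (c AND a) AND NOT b) OR NOT b)
⇔ ((NOT c AND NOT a) OR (c AND a) OR b OR b) AND (((c OR a) AND NOT (c AND a) AND NOT b) OR NOT b)
⇔ ((NOT c AND NOT a) OR (c AND a) OR b OR b) AND (((c OR a) AND (NOT c OR NOT a) AND NOT b) OR NOT b)
⇔ (NOT c OR c OR b OR b) AND (NOT c OR a OR b OR b) AND (NOT a OR c OR b OR b) AND (NOT a OR a OR b OR b) AND (c OR a OR NOT b) AND (NOT c OR NOT a OR NOT b) AND (NOT b OR NOT b)
⇔ (NOT c OR a OR b) AND (NOT a OR c OR b) AND NOT b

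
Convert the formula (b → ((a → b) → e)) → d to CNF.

(b → ((a → b) → e)) → d
≡ ¬(b → ((a → b) → e)) ∨ d   — eliminate →
≡ ¬(¬b ∨ ((a → b) → e)) ∨ d   — eliminate →
≡ ¬(¬b ∨ ¬(a → b) ∨ e) ∨ d   — eliminate →
≡ ¬(¬b ∨ ¬(¬a ∨ b) ∨ e) ∨ d   — eliminate →
≡ (¬¬b ∧ ¬¬(¬a ∨ b) ∧ ¬e) ∨ d   — De Morgan
≡ (b ∧ ¬¬(¬a ∨ b) ∧ ¬e) ∨ d   — double negation
≡ (b ∧ (¬a ∨ b) ∧ ¬e) ∨ d   — double negation
≡ (b ∨ d) ∧ (¬a ∨ b ∨ d) ∧ (¬e ∨ d)   — distribute ∨ over ∧
≡ (b ∨ d) ∧ (¬e ∨ d)   — simplify

(b ∨ d) ∧ (¬e ∨ d)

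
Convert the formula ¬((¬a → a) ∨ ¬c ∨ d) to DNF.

¬((¬a → a) ∨ ¬c ∨ d)
≡ ¬(¬¬a ∨ a ∨ ¬c ∨ d)   — eliminate →
≡ ¬¬¬a ∧ ¬a ∧ ¬¬c ∧ ¬d   — De Morgan
≡ ¬a ∧ ¬a ∧ ¬¬c ∧ ¬d   — double negation
≡ ¬a ∧ ¬a ∧ c ∧ ¬d   — double negation
≡ ¬a ∧ c ∧ ¬d   — simplify

¬a ∧ c ∧ ¬d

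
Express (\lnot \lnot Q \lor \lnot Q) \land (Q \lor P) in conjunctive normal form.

Q \lor P

(\lnot \lnot Q \lor \lnot Q) \land (Q \lor P)
= (Q \lor \lnot Q) \land (Q \lor P)   [double negation]
= Q \lor P   [simplify]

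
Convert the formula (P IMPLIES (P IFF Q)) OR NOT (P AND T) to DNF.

(P IMPLIES (P IFF Q)) OR NOT (P AND T)
⇔ NOT P OR (P IFF Q) OR NOT (P AND T)   [eliminate IMPLIES]
⇔ NOT P OR ((P IMPLIES Q) AND (Q IMPLIES P)) OR NOT (P AND T)   [eliminate IFF]
⇔ NOT P OR ((NOT P OR Q) AND (Q IMPLIES P)) OR NOT (P AND T)   [eliminate IMPLIES]
⇔ NOT P OR ((NOT P OR Q) AND (NOT Q OR P)) OR NOT (P AND T)   [eliminate IMPLIES]
⇔ NOT P OR ((NOT P OR Q) AND (NOT Q OR P)) OR NOT P OR NOT T   [De Morgan]
⇔ NOT P OR (NOT P AND NOT Q) OR (NOT P AND P) OR (Q AND NOT Q) OR (Q AND P) OR NOT P OR NOT T   [distribute AND over OR]
⇔ NOT P OR (Q AND P) OR NOT T   [simplify]

NOT P OR (Q AND P) OR NOT T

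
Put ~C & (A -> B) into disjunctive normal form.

(~C & ~A) | (~C & B)

~C & (A -> B)
⇔ ~C & (~A | B)
⇔ (~C & ~A) | (~C & B)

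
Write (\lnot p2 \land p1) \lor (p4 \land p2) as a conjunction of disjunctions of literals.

(\lnot p2 \lor p4) \land (p1 \lor p4) \land (p1 \lor p2)

(\lnot p2 \land p1) \lor (p4 \land p2)
⇔ (\lnot p2 \lor p4) \land (\lnot p2 \lor p2) \land (p1 \lor p4) \land (p1 \lor p2)   [distribute \lor over \land]
⇔ (\lnot p2 \lor p4) \land (p1 \lor p4) \land (p1 \lor p2)   [simplify]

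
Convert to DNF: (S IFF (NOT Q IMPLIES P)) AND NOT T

(NOT S AND NOT Q AND NOT P AND NOT T) OR (Q AND S AND NOT T) OR (P AND S AND NOT T)

(S IFF (NOT Q IMPLIES P)) AND NOT T
≡ (S IMPLIES (NOT Q IMPLIES P)) AND ((NOT Q IMPLIES P) IMPLIES S) AND NOT T   [eliminate IFF]
≡ (NOT S OR (NOT Q IMPLIES P)) AND ((NOT Q IMPLIES P) IMPLIES S) AND NOT T   [eliminate IMPLIES]
≡ (NOT S OR NOT NOT Q OR P) AND ((NOT Q IMPLIES P) IMPLIES S) AND NOT T   [eliminate IMPLIES]
≡ (NOT S OR NOT NOT Q OR P) AND (NOT (NOT Q IMPLIES P) OR S) AND NOT T   [eliminate IMPLIES]
≡ (NOT S OR NOT NOT Q OR P) AND (NOT (NOT NOT Q OR P) OR S) AND NOT T   [eliminate IMPLIES]
≡ (NOT S OR Q OR P) AND (NOT (NOT NOT Q OR P) OR S) AND NOT T   [double negation]
≡ (NOT S OR Q OR P) AND ((NOT NOT NOT Q AND NOT P) OR S) AND NOT T   [De Morgan]
≡ (NOT S OR Q OR P) AND ((NOT Q AND NOT P) OR S) AND NOT T   [double negation]
≡ (NOT S AND NOT Q AND NOT P AND NOT T) OR (NOT S AND S AND NOT T) OR (Q AND NOT Q AND NOT P AND NOT T) OR (Q AND S AND NOT T) OR (P AND NOT Q AND NOT P AND NOT T) OR (P AND S AND NOT T)   [distribute AND over OR]
≡ (NOT S AND NOT Q AND NOT P AND NOT T) OR (Q AND S AND NOT T) OR (P AND S AND NOT T)   [simplify]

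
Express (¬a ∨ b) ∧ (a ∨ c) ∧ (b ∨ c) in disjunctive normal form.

(¬a ∧ c) ∨ (b ∧ a) ∨ (b ∧ c)

(¬a ∨ b) ∧ (a ∨ c) ∧ (b ∨ c)
= (¬a ∧ a ∧ b) ∨ (¬a ∧ a ∧ c) ∨ (¬a ∧ c ∧ b) ∨ (¬a ∧ c ∧ c) ∨ (b ∧ a ∧ b) ∨ (b ∧ a ∧ c) ∨ (b ∧ c ∧ b) ∨ (b ∧ c ∧ c)   [distribute ∧ over ∨]
= (¬a ∧ c) ∨ (b ∧ a) ∨ (b ∧ c)   [simplify]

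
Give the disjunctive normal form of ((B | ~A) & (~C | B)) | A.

B | (~A & ~C) | A

((B | ~A) & (~C | B)) | A
≡ (B & ~C) | (B & B) | (~A & ~C) | (~A & B) | A   [distribute & over |]
≡ B | (~A & ~C) | A   [simplify]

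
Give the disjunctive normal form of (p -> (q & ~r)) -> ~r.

(p -> (q & ~r)) -> ~r
= ~(p -> (q & ~r)) | ~r   — eliminate ->
= ~(~p | (q & ~r)) | ~r   — eliminate ->
= (~~p & ~(q & ~r)) | ~r   — De Morgan
= (p & ~(q & ~r)) | ~r   — double negation
= (p & (~q | ~~r)) | ~r   — De Morgan
= (p & (~q | r)) | ~r   — double negation
= (p & ~q) | (p & r) | ~r   — distribute & over |

(p & ~q) | (p & r) | ~r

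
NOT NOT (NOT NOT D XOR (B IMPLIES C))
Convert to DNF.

NOT NOT (NOT NOT D XOR (B IMPLIES C))
⇔ NOT NOT ((NOT NOT D AND NOT (B IMPLIES C)) OR (NOT NOT NOT D AND (B IMPLIES C)))   [expand XOR]
⇔ NOT NOT ((NOT NOT D AND NOT (NOT B OR C)) OR (NOT NOT NOT D AND (B IMPLIES C)))   [eliminate IMPLIES]
⇔ NOT NOT ((NOT NOT D AND NOT (NOT B OR C)) OR (NOT NOT NOT D AND (NOT B OR C)))   [eliminate IMPLIES]
⇔ (NOT NOT D AND NOT (NOT B OR C)) OR (NOT NOT NOT D AND (NOT B OR C))   [double negation]
⇔ (D AND NOT (NOT B OR C)) OR (NOT NOT NOT D AND (NOT B OR C))   [double negation]
⇔ (D AND NOT NOT B AND NOT C) OR (NOT NOT NOT D AND (NOT B OR C))   [De Morgan]
⇔ (D AND B AND NOT C) OR (NOT NOT NOT D AND (NOT B OR C))   [double negation]
⇔ (D AND B AND NOT C) OR (NOT D AND (NOT B OR C))   [double negation]
⇔ (D AND B AND NOT C) OR (NOT D AND NOT B) OR (NOT D AND C)   [distribute AND over OR]

(D AND B AND NOT C) OR (NOT D AND NOT B) OR (NOT D AND C)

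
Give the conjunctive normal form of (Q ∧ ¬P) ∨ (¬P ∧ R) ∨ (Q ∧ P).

(Q ∨ ¬P) ∧ (Q ∨ R)

(Q ∧ ¬P) ∨ (¬P ∧ R) ∨ (Q ∧ P)
⇔ (Q ∨ ¬P ∨ Q) ∧ (Q ∨ ¬P ∨ P) ∧ (Q ∨ R ∨ Q) ∧ (Q ∨ R ∨ P) ∧ (¬P ∨ ¬P ∨ Q) ∧ (¬P ∨ ¬P ∨ P) ∧ (¬P ∨ R ∨ Q) ∧ (¬P ∨ R ∨ P)   — distribute ∨ over ∧
⇔ (Q ∨ ¬P) ∧ (Q ∨ R)   — simplify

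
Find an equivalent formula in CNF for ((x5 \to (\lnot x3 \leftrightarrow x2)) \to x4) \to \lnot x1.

((x5 \to (\lnot x3 \leftrightarrow x2)) \to x4) \to \lnot x1
≡ \lnot ((x5 \to (\lnot x3 \leftrightarrow x2)) \to x4) \lor \lnot x1   (eliminate \to)
≡ \lnot (\lnot (x5 \to (\lnot x3 \leftrightarrow x2)) \lor x4) \lor \lnot x1   (eliminate \to)
≡ \lnot (\lnot (\lnot x5 \lor (\lnot x3 \leftrightarrow x2)) \lor x4) \lor \lnot x1   (eliminate \to)
≡ \lnot (\lnot (\lnot x5 \lor ((\lnot x3 \to x2) \land (x2 \to \lnot x3))) \lor x4) \lor \lnot x1   (eliminate \leftrightarrow)
≡ \lnot (\lnot (\lnot x5 \lor ((\lnot \lnot x3 \lor x2) \land (x2 \to \lnot x3))) \lor x4) \lor \lnot x1   (eliminate \to)
≡ \lnot (\lnot (\lnot x5 \lor ((\lnot \lnot x3 \lor x2) \land (\lnot x2 \lor \lnot x3))) \lor x4) \lor \lnot x1   (eliminate \to)
≡ (\lnot \lnot (\lnot x5 \lor ((\lnot \lnot x3 \lor x2) \land (\lnot x2 \lor \lnot x3))) \land \lnot x4) \lor \lnot x1   (De Morgan)
≡ ((\lnot x5 \lor ((\lnot \lnot x3 \lor x2) \land (\lnot x2 \lor \lnot x3))) \land \lnot x4) \lor \lnot x1   (double negation)
≡ ((\lnot x5 \lor ((x3 \lor x2) \land (\lnot x2 \lor \lnot x3))) \land \lnot x4) \lor \lnot x1   (double negation)
≡ (\lnot x5 \lor x3 \lor x2 \lor \lnot x1) \land (\lnot x5 \lor \lnot x2 \lor \lnot x3 \lor \lnot x1) \land (\lnot x4 \lor \lnot x1)   (distribute \lor over \land)

(\lnot x5 \lor x3 \lor x2 \lor \lnot x1) \land (\lnot x5 \lor \lnot x2 \lor \lnot x3 \lor \lnot x1) \land (\lnot x4 \lor \lnot x1)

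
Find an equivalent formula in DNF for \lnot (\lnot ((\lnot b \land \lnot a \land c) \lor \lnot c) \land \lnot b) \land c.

\lnot (\lnot ((\lnot b \land \lnot a \land c) \lor \lnot c) \land \lnot b) \land c
≡ (\lnot \lnot ((\lnot b \land \lnot a \land c) \lor \lnot c) \lor \lnot \lnot b) \land c   — De Morgan
≡ ((\lnot b \land \lnot a \land c) \lor \lnot c \lor \lnot \lnot b) \land c   — double negation
≡ ((\lnot b \land \lnot a \land c) \lor \lnot c \lor b) \land c   — double negation
≡ (\lnot b \land \lnot a \land c \land c) \lor (\lnot c \land c) \lor (b \land c)   — distribute \land over \lor
≡ (\lnot b \land \lnot a \land c) \lor (b \land c)   — simplify

(\lnot b \land \lnot a \land c) \lor (b \land c)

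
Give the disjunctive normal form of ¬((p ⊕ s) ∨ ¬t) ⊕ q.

¬((p ⊕ s) ∨ ¬t) ⊕ q
≡ (¬((p ⊕ s) ∨ ¬t) ∧ ¬q) ∨ (¬¬((p ⊕ s) ∨ ¬t) ∧ q)   [expand ⊕]
≡ (¬((p ∧ ¬s) ∨ (¬p ∧ s) ∨ ¬t) ∧ ¬q) ∨ (¬¬((p ⊕ s) ∨ ¬t) ∧ q)   [expand ⊕]
≡ (¬((p ∧ ¬s) ∨ (¬p ∧ s) ∨ ¬t) ∧ ¬q) ∨ (¬¬((p ∧ ¬s) ∨ (¬p ∧ s) ∨ ¬t) ∧ q)   [expand ⊕]
≡ (¬(p ∧ ¬s) ∧ ¬(¬p ∧ s) ∧ ¬¬t ∧ ¬q) ∨ (¬¬((p ∧ ¬s) ∨ (¬p ∧ s) ∨ ¬t) ∧ q)   [De Morgan]
≡ ((¬p ∨ ¬¬s) ∧ ¬(¬p ∧ s) ∧ ¬¬t ∧ ¬q) ∨ (¬¬((p ∧ ¬s) ∨ (¬p ∧ s) ∨ ¬t) ∧ q)   [De Morgan]
≡ ((¬p ∨ s) ∧ ¬(¬p ∧ s) ∧ ¬¬t ∧ ¬q) ∨ (¬¬((p ∧ ¬s) ∨ (¬p ∧ s) ∨ ¬t) ∧ q)   [double negation]
≡ ((¬p ∨ s) ∧ (¬¬p ∨ ¬s) ∧ ¬¬t ∧ ¬q) ∨ (¬¬((p ∧ ¬s) ∨ (¬p ∧ s) ∨ ¬t) ∧ q)   [De Morgan]
≡ ((¬p ∨ s) ∧ (p ∨ ¬s) ∧ ¬¬t ∧ ¬q) ∨ (¬¬((p ∧ ¬s) ∨ (¬p ∧ s) ∨ ¬t) ∧ q)   [double negation]
≡ ((¬p ∨ s) ∧ (p ∨ ¬s) ∧ t ∧ ¬q) ∨ (¬¬((p ∧ ¬s) ∨ (¬p ∧ s) ∨ ¬t) ∧ q)   [double negation]
≡ ((¬p ∨ s) ∧ (p ∨ ¬s) ∧ t ∧ ¬q) ∨ (((p ∧ ¬s) ∨ (¬p ∧ s) ∨ ¬t) ∧ q)   [double negation]
≡ (¬p ∧ p ∧ t ∧ ¬q) ∨ (¬p ∧ ¬s ∧ t ∧ ¬q) ∨ (s ∧ p ∧ t ∧ ¬q) ∨ (s ∧ ¬s ∧ t ∧ ¬q) ∨ (p ∧ ¬s ∧ q) ∨ (¬p ∧ s ∧ q) ∨ (¬t ∧ q)   [distribute ∧ over ∨]
≡ (¬p ∧ ¬s ∧ t ∧ ¬q) ∨ (s ∧ p ∧ t ∧ ¬q) ∨ (p ∧ ¬s ∧ q) ∨ (¬p ∧ s ∧ q) ∨ (¬t ∧ q)   [simplify]

(¬p ∧ ¬s ∧ t ∧ ¬q) ∨ (s ∧ p ∧ t ∧ ¬q) ∨ (p ∧ ¬s ∧ q) ∨ (¬p ∧ s ∧ q) ∨ (¬t ∧ q)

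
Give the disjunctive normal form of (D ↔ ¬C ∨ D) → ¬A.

(D ↔ ¬C ∨ D) → ¬A
⇔ ¬(D ↔ ¬C ∨ D) ∨ ¬A   (eliminate →)
⇔ ¬((D → ¬C ∨ D) ∧ (¬C ∨ D → D)) ∨ ¬A   (eliminate ↔)
⇔ ¬((¬D ∨ ¬C ∨ D) ∧ (¬C ∨ D → D)) ∨ ¬A   (eliminate →)
⇔ ¬((¬D ∨ ¬C ∨ D) ∧ (¬(¬C ∨ D) ∨ D)) ∨ ¬A   (eliminate →)
⇔ ¬(¬D ∨ ¬C ∨ D) ∨ ¬(¬(¬C ∨ D) ∨ D) ∨ ¬A   (De Morgan)
⇔ ¬¬D ∧ ¬¬C ∧ ¬D ∨ ¬(¬(¬C ∨ D) ∨ D) ∨ ¬A   (De Morgan)
⇔ D ∧ ¬¬C ∧ ¬D ∨ ¬(¬(¬C ∨ D) ∨ D) ∨ ¬A   (double negation)
⇔ D ∧ C ∧ ¬D ∨ ¬(¬(¬C ∨ D) ∨ D) ∨ ¬A   (double negation)
⇔ D ∧ C ∧ ¬D ∨ ¬¬(¬C ∨ D) ∧ ¬D ∨ ¬A   (De Morgan)
⇔ D ∧ C ∧ ¬D ∨ (¬C ∨ D) ∧ ¬D ∨ ¬A   (double negation)
⇔ D ∧ C ∧ ¬D ∨ ¬C ∧ ¬D ∨ D ∧ ¬D ∨ ¬A   (distribute ∧ over ∨)
⇔ ¬C ∧ ¬D ∨ ¬A   (simplify)

¬C ∧ ¬D ∨ ¬A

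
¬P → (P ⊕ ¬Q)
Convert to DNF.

¬P → (P ⊕ ¬Q)
≡ ¬¬P ∨ (P ⊕ ¬Q)
≡ ¬¬P ∨ (P ∧ ¬¬Q) ∨ (¬P ∧ ¬Q)
≡ P ∨ (P ∧ ¬¬Q) ∨ (¬P ∧ ¬Q)
≡ P ∨ (P ∧ Q) ∨ (¬P ∧ ¬Q)
≡ P ∨ (¬P ∧ ¬Q)

P ∨ (¬P ∧ ¬Q)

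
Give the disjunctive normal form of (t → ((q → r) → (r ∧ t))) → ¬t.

(t → ((q → r) → (r ∧ t))) → ¬t
≡ ¬(t → ((q → r) → (r ∧ t))) ∨ ¬t   [eliminate →]
≡ ¬(¬t ∨ ((q → r) → (r ∧ t))) ∨ ¬t   [eliminate →]
≡ ¬(¬t ∨ ¬(q → r) ∨ (r ∧ t)) ∨ ¬t   [eliminate →]
≡ ¬(¬t ∨ ¬(¬q ∨ r) ∨ (r ∧ t)) ∨ ¬t   [eliminate →]
≡ (¬¬t ∧ ¬¬(¬q ∨ r) ∧ ¬(r ∧ t)) ∨ ¬t   [De Morgan]
≡ (t ∧ ¬¬(¬q ∨ r) ∧ ¬(r ∧ t)) ∨ ¬t   [double negation]
≡ (t ∧ (¬q ∨ r) ∧ ¬(r ∧ t)) ∨ ¬t   [double negation]
≡ (t ∧ (¬q ∨ r) ∧ (¬r ∨ ¬t)) ∨ ¬t   [De Morgan]
≡ (t ∧ ¬q ∧ ¬r) ∨ (t ∧ ¬q ∧ ¬t) ∨ (t ∧ r ∧ ¬r) ∨ (t ∧ r ∧ ¬t) ∨ ¬t   [distribute ∧ over ∨]
≡ (t ∧ ¬q ∧ ¬r) ∨ ¬t   [simplify]

(t ∧ ¬q ∧ ¬r) ∨ ¬t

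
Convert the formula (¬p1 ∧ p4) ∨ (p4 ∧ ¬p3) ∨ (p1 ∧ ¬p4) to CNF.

(¬p1 ∧ p4) ∨ (p4 ∧ ¬p3) ∨ (p1 ∧ ¬p4)
≡ (¬p1 ∨ p4 ∨ p1) ∧ (¬p1 ∨ p4 ∨ ¬p4) ∧ (¬p1 ∨ ¬p3 ∨ p1) ∧ (¬p1 ∨ ¬p3 ∨ ¬p4) ∧ (p4 ∨ p4 ∨ p1) ∧ (p4 ∨ p4 ∨ ¬p4) ∧ (p4 ∨ ¬p3 ∨ p1) ∧ (p4 ∨ ¬p3 ∨ ¬p4)   — distribute ∨ over ∧
≡ (¬p1 ∨ ¬p3 ∨ ¬p4) ∧ (p4 ∨ p1)   — simplify

(¬p1 ∨ ¬p3 ∨ ¬p4) ∧ (p4 ∨ p1)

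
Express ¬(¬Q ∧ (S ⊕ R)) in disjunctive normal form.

¬(¬Q ∧ (S ⊕ R))
⇔ ¬(¬Q ∧ (S ∧ ¬R ∨ ¬S ∧ R))   — expand ⊕
⇔ ¬¬Q ∨ ¬(S ∧ ¬R ∨ ¬S ∧ R)   — De Morgan
⇔ Q ∨ ¬(S ∧ ¬R ∨ ¬S ∧ R)   — double negation
⇔ Q ∨ ¬(S ∧ ¬R) ∧ ¬(¬S ∧ R)   — De Morgan
⇔ Q ∨ (¬S ∨ ¬¬R) ∧ ¬(¬S ∧ R)   — De Morgan
⇔ Q ∨ (¬S ∨ R) ∧ ¬(¬S ∧ R)   — double negation
⇔ Q ∨ (¬S ∨ R) ∧ (¬¬S ∨ ¬R)   — De Morgan
⇔ Q ∨ (¬S ∨ R) ∧ (S ∨ ¬R)   — double negation
⇔ Q ∨ ¬S ∧ S ∨ ¬S ∧ ¬R ∨ R ∧ S ∨ R ∧ ¬R   — distribute ∧ over ∨
⇔ Q ∨ ¬S ∧ ¬R ∨ R ∧ S   — simplify

Q ∨ ¬S ∧ ¬R ∨ R ∧ S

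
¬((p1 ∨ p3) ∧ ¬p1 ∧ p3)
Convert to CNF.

¬p3 ∨ p1

¬((p1 ∨ p3) ∧ ¬p1 ∧ p3)
= ¬(p1 ∨ p3) ∨ ¬¬p1 ∨ ¬p3   — De Morgan
= (¬p1 ∧ ¬p3) ∨ ¬¬p1 ∨ ¬p3   — De Morgan
= (¬p1 ∧ ¬p3) ∨ p1 ∨ ¬p3   — double negation
= (¬p1 ∨ p1 ∨ ¬p3) ∧ (¬p3 ∨ p1 ∨ ¬p3)   — distribute ∨ over ∧
= ¬p3 ∨ p1   — simplify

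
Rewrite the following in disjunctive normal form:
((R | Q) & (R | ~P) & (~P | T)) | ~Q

(R & ~P) | (R & T) | (Q & ~P) | ~Q

((R | Q) & (R | ~P) & (~P | T)) | ~Q
⇔ (R & R & ~P) | (R & R & T) | (R & ~P & ~P) | (R & ~P & T) | (Q & R & ~P) | (Q & R & T) | (Q & ~P & ~P) | (Q & ~P & T) | ~Q   [distribute & over |]
⇔ (R & ~P) | (R & T) | (Q & ~P) | ~Q   [simplify]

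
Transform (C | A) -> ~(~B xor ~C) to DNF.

(~C & ~A) | (B & C) | (~C & ~B)

(C | A) -> ~(~B xor ~C)
≡ ~(C | A) | ~(~B xor ~C)
≡ ~(C | A) | ~((~B & ~~C) | (~~B & ~C))
≡ (~C & ~A) | ~((~B & ~~C) | (~~B & ~C))
≡ (~C & ~A) | (~(~B & ~~C) & ~(~~B & ~C))
≡ (~C & ~A) | ((~~B | ~~~C) & ~(~~B & ~C))
≡ (~C & ~A) | ((B | ~~~C) & ~(~~B & ~C))
≡ (~C & ~A) | ((B | ~C) & ~(~~B & ~C))
≡ (~C & ~A) | ((B | ~C) & (~~~B | ~~C))
≡ (~C & ~A) | ((B | ~C) & (~B | ~~C))
≡ (~C & ~A) | ((B | ~C) & (~B | C))
≡ (~C & ~A) | (B & ~B) | (B & C) | (~C & ~B) | (~C & C)
≡ (~C & ~A) | (B & C) | (~C & ~B)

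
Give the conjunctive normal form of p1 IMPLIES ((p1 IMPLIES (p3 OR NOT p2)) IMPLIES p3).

NOT p1 OR p2 OR p3

p1 IMPLIES ((p1 IMPLIES (p3 OR NOT p2)) IMPLIES p3)
= NOT p1 OR ((p1 IMPLIES (p3 OR NOT p2)) IMPLIES p3)   (eliminate IMPLIES)
= NOT p1 OR NOT (p1 IMPLIES (p3 OR NOT p2)) OR p3   (eliminate IMPLIES)
= NOT p1 OR NOT (NOT p1 OR p3 OR NOT p2) OR p3   (eliminate IMPLIES)
= NOT p1 OR (NOT NOT p1 AND NOT p3 AND NOT NOT p2) OR p3   (De Morgan)
= NOT p1 OR (p1 AND NOT p3 AND NOT NOT p2) OR p3   (double negation)
= NOT p1 OR (p1 AND NOT p3 AND p2) OR p3   (double negation)
= (NOT p1 OR p1 OR p3) AND (NOT p1 OR NOT p3 OR p3) AND (NOT p1 OR p2 OR p3)   (distribute OR over AND)
= NOT p1 OR p2 OR p3   (simplify)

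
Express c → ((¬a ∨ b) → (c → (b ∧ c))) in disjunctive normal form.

¬c ∨ (a ∧ ¬b) ∨ (b ∧ c)

c → ((¬a ∨ b) → (c → (b ∧ c)))
= ¬c ∨ ((¬a ∨ b) → (c → (b ∧ c)))   [eliminate →]
= ¬c ∨ ¬(¬a ∨ b) ∨ (c → (b ∧ c))   [eliminate →]
= ¬c ∨ ¬(¬a ∨ b) ∨ ¬c ∨ (b ∧ c)   [eliminate →]
= ¬c ∨ (¬¬a ∧ ¬b) ∨ ¬c ∨ (b ∧ c)   [De Morgan]
= ¬c ∨ (a ∧ ¬b) ∨ ¬c ∨ (b ∧ c)   [double negation]
= ¬c ∨ (a ∧ ¬b) ∨ (b ∧ c)   [simplify]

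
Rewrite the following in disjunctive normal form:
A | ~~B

A | B

A | ~~B
≡ A | B   [double negation]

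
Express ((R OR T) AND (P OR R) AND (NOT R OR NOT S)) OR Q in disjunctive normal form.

((R OR T) AND (P OR R) AND (NOT R OR NOT S)) OR Q
= (R AND P AND NOT R) OR (R AND P AND NOT S) OR (R AND R AND NOT R) OR (R AND R AND NOT S) OR (T AND P AND NOT R) OR (T AND P AND NOT S) OR (T AND R AND NOT R) OR (T AND R AND NOT S) OR Q   [distribute AND over OR]
= (R AND NOT S) OR (T AND P AND NOT R) OR (T AND P AND NOT S) OR Q   [simplify]

(R AND NOT S) OR (T AND P AND NOT R) OR (T AND P AND NOT S) OR Q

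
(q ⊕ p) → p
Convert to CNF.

¬q ∨ p

(q ⊕ p) → p
≡ ¬(q ⊕ p) ∨ p   [eliminate →]
≡ ¬((q ∨ p) ∧ ¬(q ∧ p)) ∨ p   [expand ⊕]
≡ ¬(q ∨ p) ∨ ¬¬(q ∧ p) ∨ p   [De Morgan]
≡ (¬q ∧ ¬p) ∨ ¬¬(q ∧ p) ∨ p   [De Morgan]
≡ (¬q ∧ ¬p) ∨ (q ∧ p) ∨ p   [double negation]
≡ (¬q ∨ q ∨ p) ∧ (¬q ∨ p ∨ p) ∧ (¬p ∨ q ∨ p) ∧ (¬p ∨ p ∨ p)   [distribute ∨ over ∧]
≡ ¬q ∨ p   [simplify]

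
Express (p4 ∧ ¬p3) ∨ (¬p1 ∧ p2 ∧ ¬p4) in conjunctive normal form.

(p4 ∧ ¬p3) ∨ (¬p1 ∧ p2 ∧ ¬p4)
≡ (p4 ∨ ¬p1) ∧ (p4 ∨ p2) ∧ (p4 ∨ ¬p4) ∧ (¬p3 ∨ ¬p1) ∧ (¬p3 ∨ p2) ∧ (¬p3 ∨ ¬p4)
≡ (p4 ∨ ¬p1) ∧ (p4 ∨ p2) ∧ (¬p3 ∨ ¬p1) ∧ (¬p3 ∨ p2) ∧ (¬p3 ∨ ¬p4)

(p4 ∨ ¬p1) ∧ (p4 ∨ p2) ∧ (¬p3 ∨ ¬p1) ∧ (¬p3 ∨ p2) ∧ (¬p3 ∨ ¬p4)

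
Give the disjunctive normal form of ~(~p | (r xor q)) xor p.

~(~p | (r xor q)) xor p
≡ (~(~p | (r xor q)) & ~p) | (~~(~p | (r xor q)) & p)   (expand xor)
≡ (~(~p | (r & ~q) | (~r & q)) & ~p) | (~~(~p | (r xor q)) & p)   (expand xor)
≡ (~(~p | (r & ~q) | (~r & q)) & ~p) | (~~(~p | (r & ~q) | (~r & q)) & p)   (expand xor)
≡ (~~p & ~(r & ~q) & ~(~r & q) & ~p) | (~~(~p | (r & ~q) | (~r & q)) & p)   (De Morgan)
≡ (p & ~(r & ~q) & ~(~r & q) & ~p) | (~~(~p | (r & ~q) | (~r & q)) & p)   (double negation)
≡ (p & (~r | ~~q) & ~(~r & q) & ~p) | (~~(~p | (r & ~q) | (~r & q)) & p)   (De Morgan)
≡ (p & (~r | q) & ~(~r & q) & ~p) | (~~(~p | (r & ~q) | (~r & q)) & p)   (double negation)
≡ (p & (~r | q) & (~~r | ~q) & ~p) | (~~(~p | (r & ~q) | (~r & q)) & p)   (De Morgan)
≡ (p & (~r | q) & (r | ~q) & ~p) | (~~(~p | (r & ~q) | (~r & q)) & p)   (double negation)
≡ (p & (~r | q) & (r | ~q) & ~p) | ((~p | (r & ~q) | (~r & q)) & p)   (double negation)
≡ (p & ~r & r & ~p) | (p & ~r & ~q & ~p) | (p & q & r & ~p) | (p & q & ~q & ~p) | (~p & p) | (r & ~q & p) | (~r & q & p)   (distribute & over |)
≡ (r & ~q & p) | (~r & q & p)   (simplify)

(r & ~q & p) | (~r & q & p)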